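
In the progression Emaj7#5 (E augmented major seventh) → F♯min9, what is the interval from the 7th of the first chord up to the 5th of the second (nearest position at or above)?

The 7th of Emaj7#5 (E augmented major seventh) is D♯; the 5th of F♯min9 is C♯.
From D♯ to C♯: 10 semitones over a seventh = minor.

minor seventh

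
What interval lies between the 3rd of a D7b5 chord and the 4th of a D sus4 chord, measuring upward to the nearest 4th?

The 3rd of D7b5 is F♯; the 4th of D sus4 is G.
From F♯ to G: 1 semitone over a second = minor.

minor 2nd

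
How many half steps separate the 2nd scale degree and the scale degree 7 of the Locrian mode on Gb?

The scale is Gb Abb Bbb Cb Dbb Ebb Fb.
Abb up to Fb is a major sixth — 9 semitones.

9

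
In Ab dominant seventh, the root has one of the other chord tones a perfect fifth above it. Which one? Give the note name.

Spelling the chord: Ab C Eb Gb.
The root is Ab. A perfect fifth above Ab is Eb.
Eb is the chord's 5th.

Eb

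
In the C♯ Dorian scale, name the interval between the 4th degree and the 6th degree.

C♯ dorian: C♯ D♯ E F♯ G♯ A♯ B.
So we need the interval from F♯ up to A♯.
F♯ up to A♯ spans 3 letter names and 4 semitones — a major third.

major 3rd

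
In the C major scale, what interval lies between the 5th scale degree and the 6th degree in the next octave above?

The scale runs C D E F G A B.
That puts G below A.
Counting 9 letters and 14 half steps from G gives a major ninth.

major ninth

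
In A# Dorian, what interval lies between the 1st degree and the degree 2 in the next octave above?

A# dorian: A# B# C# D# E# F## G#.
So we need the interval from A# up to B#.
Counting 9 letters and 14 half steps from A# gives a major ninth.

M9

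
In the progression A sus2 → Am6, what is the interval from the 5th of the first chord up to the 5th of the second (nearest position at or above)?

perfect unison

The 5th of A sus2 is E; the 5th of Am6 is E.
Counting 1 letters and 0 half steps from E gives a perfect unison.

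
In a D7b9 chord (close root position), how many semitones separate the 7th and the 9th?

The chord tones of D dominant seventh flat nine are D F# A C Eb.
C to Eb is a minor third: 3 semitones.

3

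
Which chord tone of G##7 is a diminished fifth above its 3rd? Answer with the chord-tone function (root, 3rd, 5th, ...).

7th

G##7 (G## dominant seventh) is spelled G##-B##-D##-F##.
The 3rd is B##. A diminished fifth above B## is F##.
F## is the chord's 7th.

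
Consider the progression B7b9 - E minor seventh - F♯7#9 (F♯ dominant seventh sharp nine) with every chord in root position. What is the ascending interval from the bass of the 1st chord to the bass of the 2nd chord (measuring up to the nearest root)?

The roots are B and E.
From B to E is 5 semitones, exactly the perfect fourth.

perfect fourth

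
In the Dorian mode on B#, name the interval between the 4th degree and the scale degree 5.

The scale runs B# C## D# E# F## G## A#.
The 4th degree is E# and the 5th scale degree is F##.
From E# to F## is 2 semitones, exactly the major second.

major 2nd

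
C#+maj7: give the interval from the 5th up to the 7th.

The chord tones of C#maj7#5 (C# augmented major seventh) are C#-E#-G##-B#.
The 5th is G## and the 7th is B#.
G## up to B# is 3 semitones, a half step narrower than a major third, so the interval is minor.

minor third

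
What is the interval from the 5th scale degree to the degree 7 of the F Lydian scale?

Spelling the F Lydian scale: F G A B C D E.
5th scale degree = C; 7th scale degree = E.
C up to E spans 3 letter names and 4 semitones — a major third.

major third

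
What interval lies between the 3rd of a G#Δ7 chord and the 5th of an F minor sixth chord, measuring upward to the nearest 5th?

diminished second

G#Δ7 has B# as its 3rd, and F minor sixth has C as its 5th.
From B# to C: 0 semitones over a second = diminished.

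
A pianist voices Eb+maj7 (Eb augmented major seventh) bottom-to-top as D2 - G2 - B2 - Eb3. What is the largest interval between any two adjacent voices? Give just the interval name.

perfect 4th

Adjacent intervals: D2→G2 = perfect fourth; G2→B2 = major third; B2→Eb3 = diminished fourth.
The largest is D2 to G2, a perfect fourth (5 semitones).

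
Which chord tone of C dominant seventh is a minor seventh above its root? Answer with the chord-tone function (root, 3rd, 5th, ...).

7th

C7 is spelled C–E–G–B♭.
The root is C. A minor seventh above C is B♭.
B♭ is the chord's 7th.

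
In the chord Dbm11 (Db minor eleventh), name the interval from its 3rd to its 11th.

Db minor eleventh is spelled Db Fb Ab Cb Eb Gb.
That puts Fb below Gb.
From Fb to Gb is 14 semitones, exactly the major ninth.

major ninth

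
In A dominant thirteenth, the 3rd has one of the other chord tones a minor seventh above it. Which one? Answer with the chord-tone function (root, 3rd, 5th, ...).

A13 is spelled A C# E G B F#.
The 3rd is C#. A minor seventh above C# is B.
B is the chord's 9th.

9th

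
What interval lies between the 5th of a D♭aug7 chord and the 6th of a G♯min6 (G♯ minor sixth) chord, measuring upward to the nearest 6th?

A5

D♭aug7 has A as its 5th, and G♯min6 (G♯ minor sixth) has E♯ as its 6th.
5 letter names make it a fifth; at 8 semitones (a half step wider than perfect) the quality is augmented.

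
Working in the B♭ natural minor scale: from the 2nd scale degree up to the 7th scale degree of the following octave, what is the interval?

m13

Spelling the B♭ natural minor scale: B♭ C D♭ E♭ F G♭ A♭.
That puts C below A♭.
13 letter names make it a thirteenth; at 20 semitones (a half step narrower than major) the quality is minor.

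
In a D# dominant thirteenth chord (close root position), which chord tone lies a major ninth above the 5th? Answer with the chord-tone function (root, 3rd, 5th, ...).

13th

Spelling the chord: D#, F##, A#, C#, E#, B#.
The 5th is A#. A major ninth above A# is B#.
B# is the chord's 13th.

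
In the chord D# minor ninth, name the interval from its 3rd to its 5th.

The chord tones of D#m9 (D# minor ninth) are D#-F#-A#-C#-E#.
The 3rd is F# and the 5th is A#.
F# up to A# spans 3 letter names and 4 semitones — a major third.

major third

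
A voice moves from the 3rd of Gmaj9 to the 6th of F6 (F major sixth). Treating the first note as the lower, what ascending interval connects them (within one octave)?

The 3rd of Gmaj9 is B; the 6th of F6 (F major sixth) is D.
B up to D is 3 semitones, a half step narrower than a major third, so the interval is minor.

minor third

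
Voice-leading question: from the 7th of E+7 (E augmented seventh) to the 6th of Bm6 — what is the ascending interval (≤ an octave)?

The 7th of E+7 (E augmented seventh) is D; the 6th of Bm6 is G#.
4 letter names make it a fourth; at 6 semitones (a half step wider than perfect) the quality is augmented.

augmented 4th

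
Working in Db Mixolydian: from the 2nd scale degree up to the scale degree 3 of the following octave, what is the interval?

Spelling Db Mixolydian: Db Eb F Gb Ab Bb Cb.
The 2nd scale degree is Eb and the scale degree 3 (up an octave) is F.
Eb up to F spans 9 letter names and 14 semitones — a major ninth.

major 9th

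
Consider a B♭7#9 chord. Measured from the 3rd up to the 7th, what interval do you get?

diminished fifth

B♭7#9 (B♭ dominant seventh sharp nine): B♭ D F A♭ C♯.
That puts D below A♭.
From D to A♭: 6 semitones over a fifth = diminished.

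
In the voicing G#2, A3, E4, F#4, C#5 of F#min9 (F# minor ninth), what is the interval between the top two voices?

Those voices are F#4 and C#5.
Counting 5 letters and 7 half steps from F# gives a perfect fifth.

perfect fifth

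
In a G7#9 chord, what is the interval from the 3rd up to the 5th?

Spelling the chord: G, B, D, F, A#.
3rd = B; 5th = D.
3 letter names make it a third; at 3 semitones (a half step narrower than major) the quality is minor.

minor third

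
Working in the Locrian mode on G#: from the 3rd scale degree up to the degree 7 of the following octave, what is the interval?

perfect twelfth

Spelling the Locrian mode on G#: G# A B C# D E F#.
That puts B below F#.
B up to F# spans 12 letter names and 19 semitones — a perfect twelfth.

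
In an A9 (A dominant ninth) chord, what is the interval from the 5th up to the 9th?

A9 (A dominant ninth) is spelled A-C#-E-G-B.
The 5th is E and the 9th is B.
From E to B is 7 semitones, exactly the perfect fifth.

P5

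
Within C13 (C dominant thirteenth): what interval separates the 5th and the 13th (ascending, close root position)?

major ninth

C dominant thirteenth is spelled C-E-G-B♭-D-A.
The 5th is G and the 13th is A.
From G to A is 14 semitones, exactly the major ninth.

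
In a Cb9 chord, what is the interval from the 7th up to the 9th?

Cb9 (Cb dominant ninth): Cb Eb Gb Bbb Db.
So we need the interval from Bbb up to Db.
From Bbb to Db is 4 semitones, exactly the major third.

M3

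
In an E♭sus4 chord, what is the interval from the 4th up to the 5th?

major second

The chord tones of E♭sus4 are E♭-A♭-B♭.
4th = A♭; 5th = B♭.
A♭ up to B♭ spans 2 letter names and 2 semitones — a major second.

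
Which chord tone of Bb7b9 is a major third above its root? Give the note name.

The chord tones of Bb7b9 (Bb dominant seventh flat nine) are Bb, D, F, Ab, Cb.
The root is Bb. A major third above Bb is D.
D is the chord's 3rd.

D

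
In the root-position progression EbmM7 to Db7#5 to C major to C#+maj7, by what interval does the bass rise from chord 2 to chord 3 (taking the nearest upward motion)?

major seventh

The roots are Db and C.
Db up to C spans 7 letter names and 11 semitones — a major seventh.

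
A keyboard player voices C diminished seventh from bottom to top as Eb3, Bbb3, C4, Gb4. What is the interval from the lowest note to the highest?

minor tenth

The outer voices are Eb3 and Gb4.
From Eb to Gb: 15 semitones over a tenth = minor.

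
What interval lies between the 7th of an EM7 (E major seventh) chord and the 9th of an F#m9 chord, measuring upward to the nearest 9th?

perfect fourth

The 7th of EM7 (E major seventh) is D#; the 9th of F#m9 is G#.
From D# to G# is 5 semitones, exactly the perfect fourth.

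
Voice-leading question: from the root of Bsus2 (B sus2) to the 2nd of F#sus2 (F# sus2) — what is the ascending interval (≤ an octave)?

Bsus2 (B sus2) has B as its root, and F#sus2 (F# sus2) has G# as its 2nd.
From B to G# is 9 semitones, exactly the major sixth.

major 6th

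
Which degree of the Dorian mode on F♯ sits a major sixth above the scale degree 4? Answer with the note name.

The scale is F♯ G♯ A B C♯ D♯ E.
The scale degree 4 is B; a major sixth above that is G♯ — scale degree 2.

G#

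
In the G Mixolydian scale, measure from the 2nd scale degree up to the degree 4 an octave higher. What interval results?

The scale runs G A B C D E F.
The 2nd scale degree is A and the scale degree 4 (up an octave) is C.
A up to C is 15 semitones, a half step narrower than a major tenth, so the interval is minor.

minor 10th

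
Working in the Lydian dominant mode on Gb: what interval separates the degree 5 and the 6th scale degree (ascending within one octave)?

Gb lydian dominant: Gb Ab Bb C Db Eb Fb.
Degree 5 = Db; scale degree 6 = Eb.
Db up to Eb spans 2 letter names and 2 semitones — a major second.

major second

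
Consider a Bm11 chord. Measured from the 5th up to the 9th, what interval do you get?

perfect fifth

Spelling the chord: B-D-F♯-A-C♯-E.
So we need the interval from F♯ up to C♯.
F♯ up to C♯ spans 5 letter names and 7 semitones — a perfect fifth.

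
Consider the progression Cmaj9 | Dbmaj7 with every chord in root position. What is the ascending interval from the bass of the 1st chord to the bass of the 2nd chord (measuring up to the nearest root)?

The roots are C and Db.
C up to Db is 1 semitone, a half step narrower than a major second, so the interval is minor.

minor second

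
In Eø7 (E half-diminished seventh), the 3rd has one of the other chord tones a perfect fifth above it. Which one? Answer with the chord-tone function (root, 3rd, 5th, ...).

E half-diminished seventh is spelled E-G-B♭-D.
The 3rd is G. A perfect fifth above G is D.
D is the chord's 7th.

7th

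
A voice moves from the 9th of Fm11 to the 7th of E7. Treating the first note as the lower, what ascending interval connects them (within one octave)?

The 9th of Fm11 is G; the 7th of E7 is D.
From G to D is 7 semitones, exactly the perfect fifth.

P5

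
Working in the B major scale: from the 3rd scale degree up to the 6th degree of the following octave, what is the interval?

perfect eleventh

Spelling the B major scale: B C# D# E F# G# A#.
3rd scale degree = D#; 6th degree (up an octave) = G#.
Counting 11 letters and 17 half steps from D# gives a perfect eleventh.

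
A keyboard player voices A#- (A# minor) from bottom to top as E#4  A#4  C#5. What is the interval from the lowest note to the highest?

minor sixth

The outer voices are E#4 and C#5.
From E# to C#: 8 semitones over a sixth = minor.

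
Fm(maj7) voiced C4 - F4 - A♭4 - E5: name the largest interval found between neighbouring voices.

Adjacent intervals: C4→F4 = perfect fourth; F4→A♭4 = minor third; A♭4→E5 = augmented fifth.
The largest is A♭4 to E5, an augmented fifth (8 semitones).

augmented 5th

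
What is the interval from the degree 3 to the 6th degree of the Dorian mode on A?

A dorian: A B C D E F♯ G.
The degree 3 is C and the 6th scale degree is F♯.
From C to F♯: 6 semitones over a fourth = augmented.

augmented fourth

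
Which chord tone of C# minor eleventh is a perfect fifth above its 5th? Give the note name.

The chord tones of C#m11 (C# minor eleventh) are C#–E–G#–B–D#–F#.
The 5th is G#. A perfect fifth above G# is D#.
D# is the chord's 9th.

D#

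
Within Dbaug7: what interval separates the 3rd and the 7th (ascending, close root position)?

diminished 5th

The chord tones of Db+7 are Db, F, A, Cb.
3rd = F; 7th = Cb.
5 letter names make it a fifth; at 6 semitones (a half step narrower than perfect) the quality is diminished.
This 3–7 tritone is the characteristic tension at the heart of the dominant sound.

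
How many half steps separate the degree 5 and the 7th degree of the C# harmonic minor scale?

The scale is C# D# E F# G# A B#.
G# up to B# is a major third — 4 semitones.

4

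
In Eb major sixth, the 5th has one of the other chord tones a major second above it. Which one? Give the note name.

Spelling the chord: Eb G Bb C.
The 5th is Bb. A major second above Bb is C.
C is the chord's 6th.

C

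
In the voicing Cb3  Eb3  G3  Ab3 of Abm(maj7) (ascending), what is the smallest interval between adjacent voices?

Adjacent intervals: Cb3→Eb3 = major third; Eb3→G3 = major third; G3→Ab3 = minor second.
The smallest is G3 to Ab3, a minor second (1 semitone).

minor second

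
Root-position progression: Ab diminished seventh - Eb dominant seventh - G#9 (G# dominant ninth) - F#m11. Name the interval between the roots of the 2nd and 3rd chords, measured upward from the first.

The roots are Eb and G#.
Eb up to G# is 5 semitones, a half step wider than a major third, so the interval is augmented.

augmented 3rd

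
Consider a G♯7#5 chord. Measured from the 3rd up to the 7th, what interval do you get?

The chord tones of G♯aug7 are G♯–B♯–D𝄪–F♯.
3rd = B♯; 7th = F♯.
B♯ up to F♯ is 6 semitones, a half step narrower than a perfect fifth, so the interval is diminished.
That tritone between 3rd and 7th is what gives the dominant seventh its pull toward resolution.

d5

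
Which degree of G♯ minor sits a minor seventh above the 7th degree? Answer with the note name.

The scale is G♯ A♯ B C♯ D♯ E F♯.
The 7th degree is F♯; a minor seventh above that is E — scale degree 6.

E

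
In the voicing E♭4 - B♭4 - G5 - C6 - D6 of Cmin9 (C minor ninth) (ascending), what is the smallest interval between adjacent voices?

Adjacent intervals: E♭4→B♭4 = perfect fifth; B♭4→G5 = major sixth; G5→C6 = perfect fourth; C6→D6 = major second.
The smallest is C6 to D6, a major second (2 semitones).

M2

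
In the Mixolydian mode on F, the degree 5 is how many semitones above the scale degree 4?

2

The scale is F G A B♭ C D E♭.
B♭ up to C is a major second — 2 semitones.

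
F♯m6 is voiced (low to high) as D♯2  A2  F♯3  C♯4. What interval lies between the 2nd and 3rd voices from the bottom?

Those voices are A2 and F♯3.
Counting 6 letters and 9 half steps from A gives a major sixth.

M6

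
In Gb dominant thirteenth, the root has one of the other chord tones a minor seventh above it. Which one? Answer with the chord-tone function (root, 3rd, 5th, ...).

7th

Spelling the chord: Gb–Bb–Db–Fb–Ab–Eb.
The root is Gb. A minor seventh above Gb is Fb.
Fb is the chord's 7th.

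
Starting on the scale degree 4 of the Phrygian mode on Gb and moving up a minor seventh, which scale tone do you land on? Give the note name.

Bbb

The scale is Gb Abb Bbb Cb Db Ebb Fb.
The scale degree 4 is Cb; a minor seventh above that is Bbb — scale degree 3.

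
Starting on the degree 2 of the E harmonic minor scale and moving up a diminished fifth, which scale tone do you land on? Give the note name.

The scale is E F# G A B C D#.
The degree 2 is F#; a diminished fifth above that is C — scale degree 6.

C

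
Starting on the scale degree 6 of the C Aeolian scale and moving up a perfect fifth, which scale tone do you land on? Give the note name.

Eb

The scale is C D Eb F G Ab Bb.
The scale degree 6 is Ab; a perfect fifth above that is Eb — scale degree 3.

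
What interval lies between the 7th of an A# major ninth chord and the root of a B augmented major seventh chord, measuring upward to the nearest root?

diminished third

The 7th of A# major ninth is G##; the root of B augmented major seventh is B.
From G## to B: 2 semitones over a third = diminished.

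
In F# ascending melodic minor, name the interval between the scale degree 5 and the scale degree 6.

M2

F# melodic minor: F# G# A B C# D# E#.
The scale degree 5 is C# and the scale degree 6 is D#.
From C# to D# is 2 semitones, exactly the major second.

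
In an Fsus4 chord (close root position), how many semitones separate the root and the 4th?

F sus4 is spelled F Bb C.
F to Bb is a perfect fourth: 5 semitones.

5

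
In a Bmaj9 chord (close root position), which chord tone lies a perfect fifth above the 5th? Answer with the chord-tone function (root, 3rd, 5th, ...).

9th

B major ninth: B D# F# A# C#.
The 5th is F#. A perfect fifth above F# is C#.
C# is the chord's 9th.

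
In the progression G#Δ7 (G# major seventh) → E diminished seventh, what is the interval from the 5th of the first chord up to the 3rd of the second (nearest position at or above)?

diminished 4th

G#Δ7 (G# major seventh) has D# as its 5th, and E diminished seventh has G as its 3rd.
4 letter names make it a fourth; at 4 semitones (a half step narrower than perfect) the quality is diminished.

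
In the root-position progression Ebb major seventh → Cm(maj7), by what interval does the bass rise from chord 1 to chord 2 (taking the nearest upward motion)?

augmented sixth

The roots are Ebb and C.
From Ebb to C: 10 semitones over a sixth = augmented.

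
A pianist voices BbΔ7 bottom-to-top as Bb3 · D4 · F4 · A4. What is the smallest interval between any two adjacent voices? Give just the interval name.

minor 3rd

Adjacent intervals: Bb3→D4 = major third; D4→F4 = minor third; F4→A4 = major third.
The smallest is D4 to F4, a minor third (3 semitones).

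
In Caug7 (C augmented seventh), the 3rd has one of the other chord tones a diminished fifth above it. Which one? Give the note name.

Bb

Spelling the chord: C-E-G#-Bb.
The 3rd is E. A diminished fifth above E is Bb.
Bb is the chord's 7th.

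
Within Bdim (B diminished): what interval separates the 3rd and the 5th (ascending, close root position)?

Spelling the chord: B D F.
3rd = D; 5th = F.
D up to F is 3 semitones, a half step narrower than a major third, so the interval is minor.

minor third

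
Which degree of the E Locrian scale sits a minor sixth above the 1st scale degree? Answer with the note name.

C

The scale is E F G A Bb C D.
The 1st scale degree is E; a minor sixth above that is C — scale degree 6.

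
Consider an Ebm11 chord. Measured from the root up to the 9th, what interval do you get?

The chord tones of Eb minor eleventh are Eb, Gb, Bb, Db, F, Ab.
So we need the interval from Eb up to F.
From Eb to F is 14 semitones, exactly the major ninth.

major ninth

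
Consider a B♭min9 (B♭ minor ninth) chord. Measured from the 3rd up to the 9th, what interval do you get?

major seventh

Spelling the chord: B♭, D♭, F, A♭, C.
3rd = D♭; 9th = C.
Counting 7 letters and 11 half steps from D♭ gives a major seventh.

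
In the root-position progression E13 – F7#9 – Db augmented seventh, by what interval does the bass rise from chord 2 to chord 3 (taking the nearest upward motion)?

The roots are F and Db.
F up to Db is 8 semitones, a half step narrower than a major sixth, so the interval is minor.

m6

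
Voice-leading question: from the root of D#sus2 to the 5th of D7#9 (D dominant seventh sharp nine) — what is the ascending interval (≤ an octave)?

diminished 5th

D#sus2 has D# as its root, and D7#9 (D dominant seventh sharp nine) has A as its 5th.
D# up to A is 6 semitones, a half step narrower than a perfect fifth, so the interval is diminished.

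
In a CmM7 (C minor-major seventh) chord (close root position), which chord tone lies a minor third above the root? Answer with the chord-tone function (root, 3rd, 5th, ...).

3rd

C minor-major seventh is spelled C–Eb–G–B.
The root is C. A minor third above C is Eb.
Eb is the chord's 3rd.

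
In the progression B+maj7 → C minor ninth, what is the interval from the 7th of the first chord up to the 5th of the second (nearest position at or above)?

B+maj7 has A# as its 7th, and C minor ninth has G as its 5th.
7 letter names make it a seventh; at 9 semitones (a whole step narrower than major) the quality is diminished.

diminished 7th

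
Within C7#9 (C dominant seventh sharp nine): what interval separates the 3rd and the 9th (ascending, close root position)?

Spelling the chord: C, E, G, Bb, D#.
That puts E below D#.
Counting 7 letters and 11 half steps from E gives a major seventh.

M7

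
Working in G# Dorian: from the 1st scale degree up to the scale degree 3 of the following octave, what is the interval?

m10

The scale runs G# A# B C# D# E# F#.
That puts G# below B.
10 letter names make it a tenth; at 15 semitones (a half step narrower than major) the quality is minor.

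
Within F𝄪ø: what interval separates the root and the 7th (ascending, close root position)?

Spelling the chord: F𝄪-A♯-C♯-E♯.
Root = F𝄪; 7th = E♯.
From F𝄪 to E♯: 10 semitones over a seventh = minor.

minor 7th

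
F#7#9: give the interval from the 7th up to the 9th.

augmented third

The chord tones of F#7#9 are F#–A#–C#–E–G##.
The 7th is E and the 9th is G##.
3 letter names make it a third; at 5 semitones (a half step wider than major) the quality is augmented.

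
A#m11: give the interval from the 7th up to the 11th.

P5

A#m11 is spelled A#-C#-E#-G#-B#-D#.
The 7th is G# and the 11th is D#.
Counting 5 letters and 7 half steps from G# gives a perfect fifth.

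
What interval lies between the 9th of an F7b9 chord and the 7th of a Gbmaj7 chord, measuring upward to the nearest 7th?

F7b9 has Gb as its 9th, and Gbmaj7 has F as its 7th.
Gb up to F spans 7 letter names and 11 semitones — a major seventh.

major seventh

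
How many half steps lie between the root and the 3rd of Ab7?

4

Spelling the chord: Ab-C-Eb-Gb.
Ab to C is a major third: 4 semitones.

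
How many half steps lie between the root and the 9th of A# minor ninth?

14

A#m9 is spelled A# C# E# G# B#.
A# to B# is a major ninth: 14 semitones.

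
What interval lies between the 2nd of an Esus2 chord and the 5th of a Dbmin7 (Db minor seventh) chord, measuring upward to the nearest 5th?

Esus2 has F# as its 2nd, and Dbmin7 (Db minor seventh) has Ab as its 5th.
3 letter names make it a third; at 2 semitones (a whole step narrower than major) the quality is diminished.

diminished third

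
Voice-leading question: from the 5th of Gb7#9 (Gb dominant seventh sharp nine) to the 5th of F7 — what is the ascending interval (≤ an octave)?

major 7th

Gb7#9 (Gb dominant seventh sharp nine) has Db as its 5th, and F7 has C as its 5th.
From Db to C is 11 semitones, exactly the major seventh.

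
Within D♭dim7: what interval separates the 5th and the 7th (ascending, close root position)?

Spelling the chord: D♭-F♭-A𝄫-C𝄫.
The 5th is A𝄫 and the 7th is C𝄫.
From A𝄫 to C𝄫: 3 semitones over a third = minor.

minor third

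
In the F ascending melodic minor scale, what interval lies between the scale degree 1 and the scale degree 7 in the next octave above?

Spelling the F ascending melodic minor scale: F G Ab Bb C D E.
So we need the interval from F up to E.
F up to E spans 14 letter names and 23 semitones — a major fourteenth.

major fourteenth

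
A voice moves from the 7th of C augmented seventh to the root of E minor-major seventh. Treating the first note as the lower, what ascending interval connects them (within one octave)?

augmented fourth

The 7th of C augmented seventh is Bb; the root of E minor-major seventh is E.
From Bb to E: 6 semitones over a fourth = augmented.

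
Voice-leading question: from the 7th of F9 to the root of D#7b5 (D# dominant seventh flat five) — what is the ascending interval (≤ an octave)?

The 7th of F9 is Eb; the root of D#7b5 (D# dominant seventh flat five) is D#.
Eb up to D# is 12 semitones, a half step wider than a major seventh, so the interval is augmented.

augmented seventh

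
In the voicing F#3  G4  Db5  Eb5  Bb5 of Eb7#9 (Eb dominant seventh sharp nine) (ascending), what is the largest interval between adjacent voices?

Adjacent intervals: F#3→G4 = minor ninth; G4→Db5 = diminished fifth; Db5→Eb5 = major second; Eb5→Bb5 = perfect fifth.
The largest is F#3 to G4, a minor ninth (13 semitones).

minor 9th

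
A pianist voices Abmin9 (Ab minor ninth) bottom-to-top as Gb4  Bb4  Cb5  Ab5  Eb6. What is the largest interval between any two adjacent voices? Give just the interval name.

Adjacent intervals: Gb4→Bb4 = major third; Bb4→Cb5 = minor second; Cb5→Ab5 = major sixth; Ab5→Eb6 = perfect fifth.
The largest is Cb5 to Ab5, a major sixth (9 semitones).

major sixth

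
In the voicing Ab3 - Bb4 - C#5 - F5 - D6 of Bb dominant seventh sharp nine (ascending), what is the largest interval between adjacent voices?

M9

Adjacent intervals: Ab3→Bb4 = major ninth; Bb4→C#5 = augmented second; C#5→F5 = diminished fourth; F5→D6 = major sixth.
The largest is Ab3 to Bb4, a major ninth (14 semitones).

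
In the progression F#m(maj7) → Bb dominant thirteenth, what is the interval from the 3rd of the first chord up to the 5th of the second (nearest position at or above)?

minor sixth

The 3rd of F#m(maj7) is A; the 5th of Bb dominant thirteenth is F.
A up to F is 8 semitones, a half step narrower than a major sixth, so the interval is minor.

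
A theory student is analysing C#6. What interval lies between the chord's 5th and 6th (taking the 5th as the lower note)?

M2

C#6 (C# major sixth) is spelled C#, E#, G#, A#.
5th = G#; 6th = A#.
Counting 2 letters and 2 half steps from G# gives a major second.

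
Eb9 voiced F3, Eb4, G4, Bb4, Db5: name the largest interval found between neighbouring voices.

minor 7th

Adjacent intervals: F3→Eb4 = minor seventh; Eb4→G4 = major third; G4→Bb4 = minor third; Bb4→Db5 = minor third.
The largest is F3 to Eb4, a minor seventh (10 semitones).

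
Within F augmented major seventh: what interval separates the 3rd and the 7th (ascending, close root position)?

Fmaj7#5 is spelled F–A–C#–E.
So we need the interval from A up to E.
A up to E spans 5 letter names and 7 semitones — a perfect fifth.

P5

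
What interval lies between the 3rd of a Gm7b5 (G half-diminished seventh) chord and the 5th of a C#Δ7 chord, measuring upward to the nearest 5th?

augmented sixth

Gm7b5 (G half-diminished seventh) has Bb as its 3rd, and C#Δ7 has G# as its 5th.
6 letter names make it a sixth; at 10 semitones (a half step wider than major) the quality is augmented.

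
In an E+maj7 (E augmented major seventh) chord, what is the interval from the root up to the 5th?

augmented fifth

E augmented major seventh: E G# B# D#.
Root = E; 5th = B#.
From E to B#: 8 semitones over a fifth = augmented.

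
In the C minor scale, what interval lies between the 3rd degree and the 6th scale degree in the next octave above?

perfect eleventh

C natural minor: C D Eb F G Ab Bb.
That puts Eb below Ab.
Eb up to Ab spans 11 letter names and 17 semitones — a perfect eleventh.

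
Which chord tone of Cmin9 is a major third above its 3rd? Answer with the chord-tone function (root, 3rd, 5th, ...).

5th

C minor ninth: C Eb G Bb D.
The 3rd is Eb. A major third above Eb is G.
G is the chord's 5th.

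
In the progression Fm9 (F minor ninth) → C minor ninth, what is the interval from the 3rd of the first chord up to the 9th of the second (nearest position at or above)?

A4

The 3rd of Fm9 (F minor ninth) is Ab; the 9th of C minor ninth is D.
Ab up to D is 6 semitones, a half step wider than a perfect fourth, so the interval is augmented.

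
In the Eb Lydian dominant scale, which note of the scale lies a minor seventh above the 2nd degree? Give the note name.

The scale is Eb F G A Bb C Db.
The 2nd degree is F; a minor seventh above that is Eb — scale degree 1.

Eb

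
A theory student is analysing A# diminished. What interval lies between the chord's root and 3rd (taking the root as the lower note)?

m3

A#dim (A# diminished) is spelled A#-C#-E.
Root = A#; 3rd = C#.
A# up to C# is 3 semitones, a half step narrower than a major third, so the interval is minor.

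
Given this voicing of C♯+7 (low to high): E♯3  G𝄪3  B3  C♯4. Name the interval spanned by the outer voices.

minor sixth

The outer voices are E♯3 and C♯4.
E♯ up to C♯ is 8 semitones, a half step narrower than a major sixth, so the interval is minor.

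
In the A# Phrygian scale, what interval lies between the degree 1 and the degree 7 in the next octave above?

Spelling the A# Phrygian scale: A# B C# D# E# F# G#.
The degree 1 is A# and the scale degree 7 (up an octave) is G#.
From A# to G#: 22 semitones over a fourteenth = minor.

m14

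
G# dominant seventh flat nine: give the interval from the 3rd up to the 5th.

G#7b9 (G# dominant seventh flat nine): G#–B#–D#–F#–A.
So we need the interval from B# up to D#.
B# up to D# is 3 semitones, a half step narrower than a major third, so the interval is minor.

minor third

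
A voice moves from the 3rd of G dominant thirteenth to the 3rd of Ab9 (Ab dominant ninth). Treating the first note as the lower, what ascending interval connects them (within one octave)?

minor second

The 3rd of G dominant thirteenth is B; the 3rd of Ab9 (Ab dominant ninth) is C.
From B to C: 1 semitone over a second = minor.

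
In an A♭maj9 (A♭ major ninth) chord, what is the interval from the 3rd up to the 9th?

Spelling the chord: A♭–C–E♭–G–B♭.
So we need the interval from C up to B♭.
From C to B♭: 10 semitones over a seventh = minor.

minor seventh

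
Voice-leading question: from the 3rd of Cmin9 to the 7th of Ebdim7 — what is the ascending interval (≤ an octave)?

The 3rd of Cmin9 is Eb; the 7th of Ebdim7 is Dbb.
From Eb to Dbb: 9 semitones over a seventh = diminished.

diminished seventh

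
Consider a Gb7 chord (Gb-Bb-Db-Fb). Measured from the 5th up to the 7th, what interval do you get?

The 5th is Db and the 7th is Fb.
Db up to Fb is 3 semitones, a half step narrower than a major third, so the interval is minor.

minor third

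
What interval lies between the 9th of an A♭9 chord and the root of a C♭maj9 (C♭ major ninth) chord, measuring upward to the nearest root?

A♭9 has B♭ as its 9th, and C♭maj9 (C♭ major ninth) has C♭ as its root.
B♭ up to C♭ is 1 semitone, a half step narrower than a major second, so the interval is minor.

minor 2nd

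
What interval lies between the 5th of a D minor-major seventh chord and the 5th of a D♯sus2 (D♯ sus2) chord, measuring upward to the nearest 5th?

The 5th of D minor-major seventh is A; the 5th of D♯sus2 (D♯ sus2) is A♯.
From A to A♯: 1 semitone over a unison = augmented.

augmented unison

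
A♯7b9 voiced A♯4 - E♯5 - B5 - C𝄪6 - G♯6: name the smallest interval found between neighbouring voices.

Adjacent intervals: A♯4→E♯5 = perfect fifth; E♯5→B5 = diminished fifth; B5→C𝄪6 = augmented second; C𝄪6→G♯6 = diminished fifth.
The smallest is B5 to C𝄪6, an augmented second (3 semitones).

augmented 2nd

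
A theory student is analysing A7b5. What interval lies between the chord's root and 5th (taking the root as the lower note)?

diminished fifth

A7b5 is spelled A C# Eb G.
The root is A and the 5th is Eb.
From A to Eb: 6 semitones over a fifth = diminished.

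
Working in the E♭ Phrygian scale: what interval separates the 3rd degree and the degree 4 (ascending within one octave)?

E♭ phrygian: E♭ F♭ G♭ A♭ B♭ C♭ D♭.
That puts G♭ below A♭.
Counting 2 letters and 2 half steps from G♭ gives a major second.

major second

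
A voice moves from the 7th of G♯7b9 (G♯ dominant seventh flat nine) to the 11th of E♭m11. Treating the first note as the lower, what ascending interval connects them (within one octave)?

diminished 3rd

G♯7b9 (G♯ dominant seventh flat nine) has F♯ as its 7th, and E♭m11 has A♭ as its 11th.
3 letter names make it a third; at 2 semitones (a whole step narrower than major) the quality is diminished.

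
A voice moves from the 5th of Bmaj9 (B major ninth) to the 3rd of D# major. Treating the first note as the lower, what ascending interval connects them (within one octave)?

augmented unison

The 5th of Bmaj9 (B major ninth) is F#; the 3rd of D# major is F##.
From F# to F##: 1 semitone over a unison = augmented.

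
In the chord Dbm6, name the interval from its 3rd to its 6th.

augmented 4th

Spelling the chord: Db–Fb–Ab–Bb.
3rd = Fb; 6th = Bb.
From Fb to Bb: 6 semitones over a fourth = augmented.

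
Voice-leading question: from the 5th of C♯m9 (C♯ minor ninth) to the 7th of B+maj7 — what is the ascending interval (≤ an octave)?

major 2nd

C♯m9 (C♯ minor ninth) has G♯ as its 5th, and B+maj7 has A♯ as its 7th.
G♯ up to A♯ spans 2 letter names and 2 semitones — a major second.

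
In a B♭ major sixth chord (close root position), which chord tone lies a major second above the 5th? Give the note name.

G

The chord tones of B♭6 are B♭, D, F, G.
The 5th is F. A major second above F is G.
G is the chord's 6th.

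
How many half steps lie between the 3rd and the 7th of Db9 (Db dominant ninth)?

6

Spelling the chord: Db, F, Ab, Cb, Eb.
F to Cb is a diminished fifth: 6 semitones.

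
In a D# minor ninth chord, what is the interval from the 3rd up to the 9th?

Spelling the chord: D#, F#, A#, C#, E#.
3rd = F#; 9th = E#.
From F# to E# is 11 semitones, exactly the major seventh.

major 7th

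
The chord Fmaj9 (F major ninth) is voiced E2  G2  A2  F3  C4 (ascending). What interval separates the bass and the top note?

minor thirteenth

The outer voices are E2 and C4.
E up to C is 20 semitones, a half step narrower than a major thirteenth, so the interval is minor.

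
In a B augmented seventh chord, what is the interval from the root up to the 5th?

Spelling the chord: B, D♯, F𝄪, A.
So we need the interval from B up to F𝄪.
From B to F𝄪: 8 semitones over a fifth = augmented.

augmented fifth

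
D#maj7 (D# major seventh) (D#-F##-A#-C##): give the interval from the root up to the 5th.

perfect fifth

So we need the interval from D# up to A#.
D# up to A# spans 5 letter names and 7 semitones — a perfect fifth.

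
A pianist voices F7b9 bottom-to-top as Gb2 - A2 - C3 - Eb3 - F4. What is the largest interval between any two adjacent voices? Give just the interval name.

Adjacent intervals: Gb2→A2 = augmented second; A2→C3 = minor third; C3→Eb3 = minor third; Eb3→F4 = major ninth.
The largest is Eb3 to F4, a major ninth (14 semitones).

M9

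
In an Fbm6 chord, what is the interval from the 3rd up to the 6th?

augmented fourth

Spelling the chord: Fb Abb Cb Db.
That puts Abb below Db.
From Abb to Db: 6 semitones over a fourth = augmented.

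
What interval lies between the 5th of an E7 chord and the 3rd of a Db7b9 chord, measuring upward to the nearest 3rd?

The 5th of E7 is B; the 3rd of Db7b9 is F.
B up to F is 6 semitones, a half step narrower than a perfect fifth, so the interval is diminished.

diminished 5th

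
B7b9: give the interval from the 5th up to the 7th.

minor third

B dominant seventh flat nine is spelled B, D#, F#, A, C.
So we need the interval from F# up to A.
From F# to A: 3 semitones over a third = minor.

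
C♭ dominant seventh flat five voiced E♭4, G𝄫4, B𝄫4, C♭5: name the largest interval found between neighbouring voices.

major third

Adjacent intervals: E♭4→G𝄫4 = diminished third; G𝄫4→B𝄫4 = major third; B𝄫4→C♭5 = major second.
The largest is G𝄫4 to B𝄫4, a major third (4 semitones).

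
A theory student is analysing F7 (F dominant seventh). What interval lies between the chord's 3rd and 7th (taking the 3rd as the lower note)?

F7 (F dominant seventh) is spelled F-A-C-E♭.
That puts A below E♭.
5 letter names make it a fifth; at 6 semitones (a half step narrower than perfect) the quality is diminished.
That tritone between 3rd and 7th is what gives the dominant seventh its pull toward resolution.

diminished fifth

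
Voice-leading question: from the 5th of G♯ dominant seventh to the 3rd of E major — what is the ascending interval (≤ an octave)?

G♯ dominant seventh has D♯ as its 5th, and E major has G♯ as its 3rd.
D♯ up to G♯ spans 4 letter names and 5 semitones — a perfect fourth.

perfect fourth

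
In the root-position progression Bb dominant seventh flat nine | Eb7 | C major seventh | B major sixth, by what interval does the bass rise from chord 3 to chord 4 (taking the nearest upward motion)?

The roots are C and B.
C up to B spans 7 letter names and 11 semitones — a major seventh.

major seventh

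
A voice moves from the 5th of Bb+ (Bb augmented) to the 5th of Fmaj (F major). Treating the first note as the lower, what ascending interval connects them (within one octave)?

The 5th of Bb+ (Bb augmented) is F#; the 5th of Fmaj (F major) is C.
5 letter names make it a fifth; at 6 semitones (a half step narrower than perfect) the quality is diminished.

diminished fifth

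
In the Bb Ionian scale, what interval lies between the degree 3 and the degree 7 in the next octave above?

perfect 12th

Spelling the Bb Ionian scale: Bb C D Eb F G A.
Degree 3 = D; 7th scale degree (up an octave) = A.
D up to A spans 12 letter names and 19 semitones — a perfect twelfth.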